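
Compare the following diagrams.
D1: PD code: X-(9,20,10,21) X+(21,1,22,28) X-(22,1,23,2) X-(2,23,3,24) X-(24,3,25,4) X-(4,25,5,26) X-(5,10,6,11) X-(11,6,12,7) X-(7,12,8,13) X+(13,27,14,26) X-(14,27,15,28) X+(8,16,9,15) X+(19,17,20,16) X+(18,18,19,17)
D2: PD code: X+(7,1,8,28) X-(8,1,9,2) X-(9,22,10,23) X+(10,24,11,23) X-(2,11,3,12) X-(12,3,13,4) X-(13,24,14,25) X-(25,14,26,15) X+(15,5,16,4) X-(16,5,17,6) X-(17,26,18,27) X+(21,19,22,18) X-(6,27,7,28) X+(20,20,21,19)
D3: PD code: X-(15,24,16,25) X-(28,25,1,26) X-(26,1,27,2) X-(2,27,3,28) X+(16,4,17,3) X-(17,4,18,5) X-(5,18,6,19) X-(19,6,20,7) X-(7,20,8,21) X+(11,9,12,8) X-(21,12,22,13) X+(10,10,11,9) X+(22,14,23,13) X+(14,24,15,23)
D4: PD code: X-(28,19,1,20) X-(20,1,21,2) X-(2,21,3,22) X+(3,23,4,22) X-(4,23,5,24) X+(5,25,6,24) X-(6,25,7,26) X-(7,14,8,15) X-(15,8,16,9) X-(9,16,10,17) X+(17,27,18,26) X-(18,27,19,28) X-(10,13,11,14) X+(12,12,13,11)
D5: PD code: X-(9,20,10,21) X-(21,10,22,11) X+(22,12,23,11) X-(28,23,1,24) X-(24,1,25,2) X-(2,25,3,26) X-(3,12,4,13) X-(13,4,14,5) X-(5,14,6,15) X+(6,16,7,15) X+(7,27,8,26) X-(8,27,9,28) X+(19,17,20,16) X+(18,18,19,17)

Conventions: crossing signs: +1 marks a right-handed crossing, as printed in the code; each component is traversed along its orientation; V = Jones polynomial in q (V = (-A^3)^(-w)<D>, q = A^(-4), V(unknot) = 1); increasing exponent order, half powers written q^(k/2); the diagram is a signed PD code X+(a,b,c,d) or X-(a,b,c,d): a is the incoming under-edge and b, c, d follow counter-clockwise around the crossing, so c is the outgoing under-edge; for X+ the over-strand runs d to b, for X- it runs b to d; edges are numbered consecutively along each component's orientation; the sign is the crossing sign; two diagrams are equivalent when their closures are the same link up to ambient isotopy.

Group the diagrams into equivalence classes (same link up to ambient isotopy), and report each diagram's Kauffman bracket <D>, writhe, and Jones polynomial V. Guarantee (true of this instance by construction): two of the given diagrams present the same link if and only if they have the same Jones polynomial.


equivalence classes: {D1, D2, D3, D4, D5}
D1 (bracket A^-4 + 2A^4 - 2A^8 + A^12 - 2A^16 + A^20; 14 crossings at w = -4): V = q^-8 - 2q^-7 + q^-6 - 2q^-5 + 2q^-4 + q^-2
V(D2) = q^-8 - 2q^-7 + q^-6 - 2q^-5 + 2q^-4 + q^-2  [14 crossings, <D> = A^-4 + 2A^4 - 2A^8 + A^12 - 2A^16 + A^20, w = -4]
V(D3) = q^-8 - 2q^-7 + q^-6 - 2q^-5 + 2q^-4 + q^-2  (w -4, c 14, <D> = A^-4 + 2A^4 - 2A^8 + A^12 - 2A^16 + A^20)
V(D4) = q^-8 - 2q^-7 + q^-6 - 2q^-5 + 2q^-4 + q^-2  (w -6, c 14, <D> = A^-10 + 2A^-2 - 2A^2 + A^6 - 2A^10 + A^14)
D5 (bracket A^-4 + 2A^4 - 2A^8 + A^12 - 2A^16 + A^20; 14 crossings at w = -4): V = q^-8 - 2q^-7 + q^-6 - 2q^-5 + 2q^-4 + q^-2
key observation: all 5 diagrams share one V(q), hence one class


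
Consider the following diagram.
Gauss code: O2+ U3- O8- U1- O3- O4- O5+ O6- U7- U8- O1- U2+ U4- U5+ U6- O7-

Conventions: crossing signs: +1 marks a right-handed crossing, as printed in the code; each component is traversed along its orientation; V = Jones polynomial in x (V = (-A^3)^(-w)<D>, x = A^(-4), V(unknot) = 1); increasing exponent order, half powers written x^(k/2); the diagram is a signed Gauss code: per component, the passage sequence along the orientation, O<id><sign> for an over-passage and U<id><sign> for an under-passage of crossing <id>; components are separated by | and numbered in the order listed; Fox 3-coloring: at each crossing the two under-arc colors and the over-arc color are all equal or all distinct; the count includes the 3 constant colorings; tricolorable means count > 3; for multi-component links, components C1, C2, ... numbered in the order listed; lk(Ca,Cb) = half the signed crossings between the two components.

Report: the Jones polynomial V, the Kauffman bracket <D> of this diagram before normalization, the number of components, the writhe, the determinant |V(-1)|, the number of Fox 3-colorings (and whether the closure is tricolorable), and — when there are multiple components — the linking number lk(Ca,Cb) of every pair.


V = -x^-6 + x^-5 - x^-4 + 2x^-3 - x^-2 + x^-1
<D> = A^-8 - A^-4 + 2 - A^4 + A^8 - A^12 (w = -4)
1 component over 8 crossings, w = -4
3 Fox colorings among 3^8, |V(-1)| = 7: not tricolorable
why: det 7 = |V(-1)|; not divisible by 3, so not tricolorable


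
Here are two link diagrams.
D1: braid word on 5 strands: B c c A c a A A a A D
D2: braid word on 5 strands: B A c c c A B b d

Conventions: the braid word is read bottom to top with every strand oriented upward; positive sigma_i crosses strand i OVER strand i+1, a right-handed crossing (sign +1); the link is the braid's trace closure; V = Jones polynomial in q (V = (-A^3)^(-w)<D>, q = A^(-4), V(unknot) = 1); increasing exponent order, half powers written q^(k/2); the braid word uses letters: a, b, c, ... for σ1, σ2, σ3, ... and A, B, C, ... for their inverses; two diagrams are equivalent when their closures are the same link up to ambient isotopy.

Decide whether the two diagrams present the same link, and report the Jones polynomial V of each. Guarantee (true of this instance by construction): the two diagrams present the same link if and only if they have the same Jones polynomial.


equivalent: yes
D1 (bracket -A^-17 + A^-13 - A^-9 + 2A^-5 + A^3; 11 crossings at w = -1): V = -q^(-3/2) - 2q^(1/2) + q^(3/2) - q^(5/2) + q^(7/2)
V(D2) = -q^(-3/2) - 2q^(1/2) + q^(3/2) - q^(5/2) + q^(7/2)  (w +1, c 9, <D> = -A^-11 + A^-7 - A^-3 + 2A + A^9)
key observation: one V(q) for all 2 diagrams — one class (guaranteed)


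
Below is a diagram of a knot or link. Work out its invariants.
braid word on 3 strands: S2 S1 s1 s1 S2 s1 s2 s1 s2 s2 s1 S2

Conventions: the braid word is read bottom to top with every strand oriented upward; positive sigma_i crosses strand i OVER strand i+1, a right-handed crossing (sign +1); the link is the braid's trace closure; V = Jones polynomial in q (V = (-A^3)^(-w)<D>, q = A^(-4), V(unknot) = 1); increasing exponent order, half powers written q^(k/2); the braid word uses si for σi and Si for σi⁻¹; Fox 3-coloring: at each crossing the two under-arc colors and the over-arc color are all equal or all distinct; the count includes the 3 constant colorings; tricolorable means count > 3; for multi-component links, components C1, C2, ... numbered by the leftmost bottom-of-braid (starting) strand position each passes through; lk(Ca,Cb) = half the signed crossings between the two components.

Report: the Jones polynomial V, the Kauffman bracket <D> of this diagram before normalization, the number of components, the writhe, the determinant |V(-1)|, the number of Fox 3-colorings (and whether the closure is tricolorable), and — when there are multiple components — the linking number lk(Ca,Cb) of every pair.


V(q) = 2q - 2q^2 + 3q^3 - 3q^4 + 2q^5 - 2q^6 + q^7
bracket: A^-16 - 2A^-12 + 2A^-8 - 3A^-4 + 3 - 2A^4 + 2A^8, w = +4
1 component, writhe +4, over 12 crossings
det 15, colorings 9 of 3^12 — tricolorable
observation: V spans 6 powers of q: at least 6 crossings in any diagram


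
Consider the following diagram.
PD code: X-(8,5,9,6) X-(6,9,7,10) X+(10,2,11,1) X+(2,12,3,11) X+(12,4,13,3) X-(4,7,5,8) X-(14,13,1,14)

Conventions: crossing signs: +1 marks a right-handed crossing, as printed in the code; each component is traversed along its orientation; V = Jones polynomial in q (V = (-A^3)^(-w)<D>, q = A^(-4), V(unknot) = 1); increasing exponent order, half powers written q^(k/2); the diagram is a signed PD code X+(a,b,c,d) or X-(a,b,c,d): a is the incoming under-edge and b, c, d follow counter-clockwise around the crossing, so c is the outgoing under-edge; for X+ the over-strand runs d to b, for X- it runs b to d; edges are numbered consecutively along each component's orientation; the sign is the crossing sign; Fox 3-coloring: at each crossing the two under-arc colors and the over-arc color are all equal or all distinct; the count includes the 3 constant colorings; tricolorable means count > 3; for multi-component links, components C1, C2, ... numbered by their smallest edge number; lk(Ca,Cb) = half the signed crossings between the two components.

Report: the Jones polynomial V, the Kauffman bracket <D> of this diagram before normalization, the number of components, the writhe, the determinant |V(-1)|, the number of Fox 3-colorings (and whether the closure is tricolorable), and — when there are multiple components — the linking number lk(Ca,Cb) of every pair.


Jones polynomial: V(q) = -q^-3 + q^-2 - q^-1 + 3 - q + q^2 - q^3
<D> = A^-15 - A^-11 + A^-7 - 3A^-3 + A - A^5 + A^9; writhe -1
components 1, writhe -1 (7 crossings)
3-colorings: 27 of 3^7, det 9 — tricolorable
note: |V(-1)| = 9: so tricolorable, since 3 divides 9


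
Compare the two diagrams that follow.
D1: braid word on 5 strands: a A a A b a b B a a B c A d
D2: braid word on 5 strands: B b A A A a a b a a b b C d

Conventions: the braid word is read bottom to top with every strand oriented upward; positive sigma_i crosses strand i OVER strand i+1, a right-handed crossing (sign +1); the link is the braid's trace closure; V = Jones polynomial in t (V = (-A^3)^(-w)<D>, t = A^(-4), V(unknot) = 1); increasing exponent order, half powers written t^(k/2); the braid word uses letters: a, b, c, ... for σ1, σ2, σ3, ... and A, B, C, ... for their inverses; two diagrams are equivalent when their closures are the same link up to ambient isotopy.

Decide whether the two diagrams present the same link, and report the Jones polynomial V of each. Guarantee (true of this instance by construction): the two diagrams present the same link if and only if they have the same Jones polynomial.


equivalent: no
V(D1) = t + t^3 - t^4  (w +4, c 14, <D> = -A^-4 + 1 + A^8)
D2 (bracket -A^-12 + A^-8 - A^-4 + 2 - A^4 + A^8; 14 crossings at w = +4): V = t - t^2 + 2t^3 - t^4 + t^5 - t^6
why: 2 classes among 2 diagrams; unequal V(t) rules out equality


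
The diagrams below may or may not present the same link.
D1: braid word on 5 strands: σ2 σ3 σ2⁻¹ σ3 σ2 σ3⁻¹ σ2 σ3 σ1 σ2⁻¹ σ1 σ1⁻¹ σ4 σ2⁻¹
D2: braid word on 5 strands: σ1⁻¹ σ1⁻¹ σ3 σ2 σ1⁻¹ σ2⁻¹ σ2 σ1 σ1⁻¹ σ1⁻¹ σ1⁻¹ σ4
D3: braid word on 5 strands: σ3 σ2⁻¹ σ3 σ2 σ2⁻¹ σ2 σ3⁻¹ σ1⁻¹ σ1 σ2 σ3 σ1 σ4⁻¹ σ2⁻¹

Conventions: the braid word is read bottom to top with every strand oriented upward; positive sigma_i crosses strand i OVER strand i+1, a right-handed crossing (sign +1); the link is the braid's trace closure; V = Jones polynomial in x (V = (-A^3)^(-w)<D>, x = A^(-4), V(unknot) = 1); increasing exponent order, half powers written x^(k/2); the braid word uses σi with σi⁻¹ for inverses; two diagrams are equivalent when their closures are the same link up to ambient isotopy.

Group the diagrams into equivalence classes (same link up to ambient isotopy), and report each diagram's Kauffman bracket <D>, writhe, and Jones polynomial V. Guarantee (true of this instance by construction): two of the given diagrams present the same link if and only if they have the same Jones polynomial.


equivalence classes: {D1, D3} | {D2}
D1 (bracket -A^-8 + A^-4 - 1 + 2A^4 - A^8 + 2A^12 - A^16; 14 crossings at w = +4): V = -x^-1 + 2 - x + 2x^2 - x^3 + x^4 - x^5
V(D2) = -x^-7 + x^-6 - x^-5 + x^-4 + x^-2  (w -2, c 12, <D> = A^2 + A^10 - A^14 + A^18 - A^22)
V(D3) = -x^-1 + 2 - x + 2x^2 - x^3 + x^4 - x^5  [14 crossings, <D> = -A^-14 + A^-10 - A^-6 + 2A^-2 - A^2 + 2A^6 - A^10, w = +2]
key observation: 2 classes among 3 diagrams; unequal V(x) rules out equality


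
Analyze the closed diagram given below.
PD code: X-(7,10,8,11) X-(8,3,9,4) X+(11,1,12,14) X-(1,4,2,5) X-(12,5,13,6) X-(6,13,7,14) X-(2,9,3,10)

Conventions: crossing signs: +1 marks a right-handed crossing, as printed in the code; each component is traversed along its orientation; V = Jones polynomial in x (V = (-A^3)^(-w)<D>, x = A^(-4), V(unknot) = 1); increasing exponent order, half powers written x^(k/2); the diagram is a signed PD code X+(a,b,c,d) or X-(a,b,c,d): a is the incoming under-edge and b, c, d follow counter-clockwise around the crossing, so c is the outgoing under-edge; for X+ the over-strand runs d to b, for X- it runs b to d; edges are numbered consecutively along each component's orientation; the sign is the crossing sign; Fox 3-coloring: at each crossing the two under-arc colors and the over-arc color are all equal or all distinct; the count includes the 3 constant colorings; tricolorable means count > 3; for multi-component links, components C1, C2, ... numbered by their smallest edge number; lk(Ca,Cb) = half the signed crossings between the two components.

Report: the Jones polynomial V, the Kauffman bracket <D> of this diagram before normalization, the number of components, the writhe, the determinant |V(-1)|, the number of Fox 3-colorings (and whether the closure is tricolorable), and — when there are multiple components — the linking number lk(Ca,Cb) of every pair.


V = -x^-6 + x^-5 - x^-4 + 2x^-3 - x^-2 + x^-1
<D> = -A^-11 + A^-7 - 2A^-3 + A - A^5 + A^9 (w = -5)
1 component over 7 crossings, w = -5
3 Fox colorings among 3^7, |V(-1)| = 7: not tricolorable
why: V spans 5 powers of x: at least 5 crossings in any diagram


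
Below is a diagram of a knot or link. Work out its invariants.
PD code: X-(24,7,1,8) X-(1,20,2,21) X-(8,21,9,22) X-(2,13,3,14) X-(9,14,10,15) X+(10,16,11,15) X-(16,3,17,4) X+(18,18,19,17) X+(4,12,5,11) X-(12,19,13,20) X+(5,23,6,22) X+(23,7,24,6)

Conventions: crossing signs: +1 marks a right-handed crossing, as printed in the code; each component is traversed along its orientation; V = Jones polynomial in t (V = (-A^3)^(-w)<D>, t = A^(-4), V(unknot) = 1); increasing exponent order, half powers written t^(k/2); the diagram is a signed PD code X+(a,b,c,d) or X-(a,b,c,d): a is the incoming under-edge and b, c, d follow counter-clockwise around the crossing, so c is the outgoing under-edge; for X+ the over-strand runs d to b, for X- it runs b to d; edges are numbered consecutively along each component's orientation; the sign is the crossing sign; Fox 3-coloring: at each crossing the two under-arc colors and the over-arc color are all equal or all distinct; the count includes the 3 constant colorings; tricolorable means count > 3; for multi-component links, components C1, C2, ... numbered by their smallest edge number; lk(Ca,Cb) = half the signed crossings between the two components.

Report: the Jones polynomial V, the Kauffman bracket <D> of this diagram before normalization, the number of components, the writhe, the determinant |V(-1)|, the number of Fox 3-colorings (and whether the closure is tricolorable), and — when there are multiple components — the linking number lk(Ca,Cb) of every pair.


V = -t^-4 + t^-3 + t^-1
<D> = A^-2 + A^6 - A^10 (w = -2)
1 component over 12 crossings, w = -2
9 Fox colorings among 3^12, |V(-1)| = 3: tricolorable
why: V spans 3 powers of t: at least 3 crossings in any diagram


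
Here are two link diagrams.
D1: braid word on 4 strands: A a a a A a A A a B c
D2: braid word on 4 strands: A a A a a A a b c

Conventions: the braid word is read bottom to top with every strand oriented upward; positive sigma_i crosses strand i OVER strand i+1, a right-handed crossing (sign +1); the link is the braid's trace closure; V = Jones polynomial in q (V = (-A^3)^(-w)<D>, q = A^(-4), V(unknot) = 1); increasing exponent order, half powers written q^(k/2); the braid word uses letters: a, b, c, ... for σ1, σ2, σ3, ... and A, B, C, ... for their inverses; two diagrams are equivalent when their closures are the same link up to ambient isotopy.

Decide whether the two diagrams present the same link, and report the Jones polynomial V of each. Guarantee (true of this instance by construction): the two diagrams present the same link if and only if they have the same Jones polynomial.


equivalent: yes
D1 (bracket -A^3; 11 crossings at w = +1): V = 1
V(D2) = 1  (w +3, c 9, <D> = -A^9)
key observation: Markov moves rewrite D1 (11 crossings) into D2 (9)


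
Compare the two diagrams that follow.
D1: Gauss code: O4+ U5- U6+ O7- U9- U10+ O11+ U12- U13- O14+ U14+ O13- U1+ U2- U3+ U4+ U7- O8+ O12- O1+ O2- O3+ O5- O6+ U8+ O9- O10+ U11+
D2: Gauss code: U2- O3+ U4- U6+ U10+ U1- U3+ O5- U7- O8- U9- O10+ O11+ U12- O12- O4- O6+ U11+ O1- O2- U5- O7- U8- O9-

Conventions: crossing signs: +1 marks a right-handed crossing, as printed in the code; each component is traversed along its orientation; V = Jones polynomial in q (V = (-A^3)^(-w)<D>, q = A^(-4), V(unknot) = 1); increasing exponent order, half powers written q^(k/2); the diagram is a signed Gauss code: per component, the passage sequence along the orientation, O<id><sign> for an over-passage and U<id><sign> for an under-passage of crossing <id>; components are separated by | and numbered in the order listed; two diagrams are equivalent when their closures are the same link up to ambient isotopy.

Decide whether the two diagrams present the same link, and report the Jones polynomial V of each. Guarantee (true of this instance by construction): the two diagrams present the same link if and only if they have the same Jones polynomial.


same link: no
V(D1) = 1  [14 crossings, <D> = A^6, w = +2]
V(D2) = -q^-7 + q^-6 - q^-5 + q^-4 + q^-2  [12 crossings, <D> = A^-4 + A^4 - A^8 + A^12 - A^16, w = -4]
insight: comparing 2 Jones polynomials yields 2 groups


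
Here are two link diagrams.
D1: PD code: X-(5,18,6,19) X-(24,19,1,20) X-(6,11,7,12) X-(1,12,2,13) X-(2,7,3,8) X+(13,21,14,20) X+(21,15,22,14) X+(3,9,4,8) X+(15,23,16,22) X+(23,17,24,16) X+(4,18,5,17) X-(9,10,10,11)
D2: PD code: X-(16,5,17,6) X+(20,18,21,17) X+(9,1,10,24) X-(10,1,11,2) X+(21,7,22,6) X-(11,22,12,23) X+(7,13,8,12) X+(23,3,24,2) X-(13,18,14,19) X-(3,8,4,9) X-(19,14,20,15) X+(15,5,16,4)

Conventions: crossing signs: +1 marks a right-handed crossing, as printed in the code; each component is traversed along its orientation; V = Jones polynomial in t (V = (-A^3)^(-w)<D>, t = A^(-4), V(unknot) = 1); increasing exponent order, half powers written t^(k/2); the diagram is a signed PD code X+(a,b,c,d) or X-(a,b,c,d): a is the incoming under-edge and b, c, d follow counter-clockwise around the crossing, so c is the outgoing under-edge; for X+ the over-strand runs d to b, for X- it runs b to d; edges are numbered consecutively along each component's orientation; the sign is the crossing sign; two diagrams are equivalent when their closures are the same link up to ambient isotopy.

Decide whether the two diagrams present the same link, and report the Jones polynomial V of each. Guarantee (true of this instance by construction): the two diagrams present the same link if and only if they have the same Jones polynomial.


equivalent: no
D1 (bracket -A^-16 + A^-12 + A^-4; 12 crossings at w = 0): V = t + t^3 - t^4
V(D2) = t^-2 - t^-1 + 1 - t + t^2  (w 0, c 12, <D> = A^-8 - A^-4 + 1 - A^4 + A^8)
key observation: comparing 2 Jones polynomials yields 2 groups


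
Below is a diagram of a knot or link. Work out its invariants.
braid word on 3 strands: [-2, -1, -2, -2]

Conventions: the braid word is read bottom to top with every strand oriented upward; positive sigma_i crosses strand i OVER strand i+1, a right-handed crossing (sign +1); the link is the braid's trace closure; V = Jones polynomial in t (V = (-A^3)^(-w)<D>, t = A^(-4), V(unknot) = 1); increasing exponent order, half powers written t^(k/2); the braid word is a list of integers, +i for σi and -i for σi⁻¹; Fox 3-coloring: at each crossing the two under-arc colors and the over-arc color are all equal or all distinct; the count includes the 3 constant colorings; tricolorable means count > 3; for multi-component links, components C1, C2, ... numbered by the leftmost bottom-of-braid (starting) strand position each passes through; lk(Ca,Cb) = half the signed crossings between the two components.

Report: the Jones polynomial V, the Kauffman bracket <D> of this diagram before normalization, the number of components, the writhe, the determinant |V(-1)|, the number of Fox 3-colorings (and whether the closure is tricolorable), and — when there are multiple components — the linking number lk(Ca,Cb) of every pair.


V = -t^-4 + t^-3 + t^-1
<D> = A^-8 + 1 - A^4 (w = -4)
1 component over 4 crossings, w = -4
9 Fox colorings among 3^4, |V(-1)| = 3: tricolorable
why: the span of V is 3, forcing >= 3 crossings in any diagram


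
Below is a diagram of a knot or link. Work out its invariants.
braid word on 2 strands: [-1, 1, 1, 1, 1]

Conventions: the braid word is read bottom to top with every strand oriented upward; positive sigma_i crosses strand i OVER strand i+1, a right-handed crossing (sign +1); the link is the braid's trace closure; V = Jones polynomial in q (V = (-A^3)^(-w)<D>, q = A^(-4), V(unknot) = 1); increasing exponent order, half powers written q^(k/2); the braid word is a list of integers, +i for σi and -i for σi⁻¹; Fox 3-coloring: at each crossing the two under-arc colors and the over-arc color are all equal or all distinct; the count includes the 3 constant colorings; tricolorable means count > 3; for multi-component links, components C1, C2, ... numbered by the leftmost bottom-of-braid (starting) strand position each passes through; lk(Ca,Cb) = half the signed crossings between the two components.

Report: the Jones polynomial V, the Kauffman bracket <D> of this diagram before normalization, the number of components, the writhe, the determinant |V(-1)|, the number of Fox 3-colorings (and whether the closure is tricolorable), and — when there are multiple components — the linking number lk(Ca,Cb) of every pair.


V(q) = q + q^3 - q^4
bracket: A^-7 - A^-3 - A^5, w = +3
1 component, writhe +3, over 5 crossings
det 3, colorings 9 of 3^5 — tricolorable
observation: the word shrinks to σ1 σ1 σ1 after cancelling


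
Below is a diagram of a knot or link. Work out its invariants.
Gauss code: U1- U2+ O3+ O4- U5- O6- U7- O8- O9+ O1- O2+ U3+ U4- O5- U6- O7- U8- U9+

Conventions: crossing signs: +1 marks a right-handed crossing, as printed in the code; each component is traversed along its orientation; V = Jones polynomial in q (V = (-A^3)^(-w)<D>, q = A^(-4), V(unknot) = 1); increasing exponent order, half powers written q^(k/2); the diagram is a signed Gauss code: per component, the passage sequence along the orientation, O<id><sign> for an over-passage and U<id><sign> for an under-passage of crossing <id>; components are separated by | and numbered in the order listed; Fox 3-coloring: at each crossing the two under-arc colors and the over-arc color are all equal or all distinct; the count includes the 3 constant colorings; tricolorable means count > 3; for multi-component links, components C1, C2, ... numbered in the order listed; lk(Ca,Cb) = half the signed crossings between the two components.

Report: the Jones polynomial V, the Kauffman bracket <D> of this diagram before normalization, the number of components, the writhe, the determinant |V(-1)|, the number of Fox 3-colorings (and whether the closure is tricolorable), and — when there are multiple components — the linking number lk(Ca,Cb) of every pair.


Jones polynomial: V(q) = -q^-4 + q^-3 + q^-1
<D> = -A^-5 - A^3 + A^7; writhe -3
components 1, writhe -3 (9 crossings)
3-colorings: 9 of 3^9, det 3 — tricolorable
note: V spans 3 powers of q: at least 3 crossings in any diagram


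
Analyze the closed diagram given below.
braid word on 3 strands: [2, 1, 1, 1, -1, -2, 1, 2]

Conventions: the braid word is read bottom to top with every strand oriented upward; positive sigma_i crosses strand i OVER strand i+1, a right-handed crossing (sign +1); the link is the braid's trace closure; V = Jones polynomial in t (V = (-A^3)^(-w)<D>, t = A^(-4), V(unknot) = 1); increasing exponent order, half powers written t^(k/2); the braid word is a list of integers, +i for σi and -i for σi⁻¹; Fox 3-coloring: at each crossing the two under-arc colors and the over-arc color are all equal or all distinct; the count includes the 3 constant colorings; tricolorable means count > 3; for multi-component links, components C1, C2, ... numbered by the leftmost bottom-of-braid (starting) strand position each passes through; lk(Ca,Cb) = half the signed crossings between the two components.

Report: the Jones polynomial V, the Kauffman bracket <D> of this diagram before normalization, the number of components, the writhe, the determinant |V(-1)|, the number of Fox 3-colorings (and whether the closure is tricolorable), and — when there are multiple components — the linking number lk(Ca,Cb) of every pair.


Jones polynomial: V(t) = t - t^2 + 2t^3 - t^4 + t^5 - t^6
<D> = -A^-12 + A^-8 - A^-4 + 2 - A^4 + A^8; writhe +4
components 1, writhe +4 (8 crossings)
3-colorings: 3 of 3^8, det 7 — not tricolorable
note: free reduction leaves σ2 σ1 σ1 σ2⁻¹ σ1 σ2 of the original 8 letters


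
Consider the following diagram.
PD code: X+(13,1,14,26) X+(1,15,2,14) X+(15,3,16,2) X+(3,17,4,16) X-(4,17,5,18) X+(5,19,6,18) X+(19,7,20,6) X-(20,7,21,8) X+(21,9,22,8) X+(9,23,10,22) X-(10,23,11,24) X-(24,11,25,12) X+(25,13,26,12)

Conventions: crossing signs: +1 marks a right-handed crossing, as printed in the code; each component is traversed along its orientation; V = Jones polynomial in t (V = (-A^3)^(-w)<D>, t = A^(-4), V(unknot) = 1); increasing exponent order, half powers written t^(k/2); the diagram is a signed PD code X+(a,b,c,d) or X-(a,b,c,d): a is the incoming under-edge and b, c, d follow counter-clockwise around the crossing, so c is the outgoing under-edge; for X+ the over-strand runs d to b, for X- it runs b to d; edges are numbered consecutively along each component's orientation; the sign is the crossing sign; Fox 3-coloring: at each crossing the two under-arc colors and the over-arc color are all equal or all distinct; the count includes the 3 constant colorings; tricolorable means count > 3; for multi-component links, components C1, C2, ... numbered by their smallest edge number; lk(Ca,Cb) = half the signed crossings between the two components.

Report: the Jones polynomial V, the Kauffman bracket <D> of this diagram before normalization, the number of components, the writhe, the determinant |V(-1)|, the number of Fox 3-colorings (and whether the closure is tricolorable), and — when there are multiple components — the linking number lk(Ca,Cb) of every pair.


V(t) = t^2 + t^4 - t^5 + t^6 - t^7
bracket: A^-13 - A^-9 + A^-5 - A^-1 - A^7, w = +5
1 component, writhe +5, over 13 crossings
det 5, colorings 3 of 3^13 — not tricolorable
observation: w = +5 (over 13 crossings) is diagram-only; (-A^3)^(-5) removes it from V


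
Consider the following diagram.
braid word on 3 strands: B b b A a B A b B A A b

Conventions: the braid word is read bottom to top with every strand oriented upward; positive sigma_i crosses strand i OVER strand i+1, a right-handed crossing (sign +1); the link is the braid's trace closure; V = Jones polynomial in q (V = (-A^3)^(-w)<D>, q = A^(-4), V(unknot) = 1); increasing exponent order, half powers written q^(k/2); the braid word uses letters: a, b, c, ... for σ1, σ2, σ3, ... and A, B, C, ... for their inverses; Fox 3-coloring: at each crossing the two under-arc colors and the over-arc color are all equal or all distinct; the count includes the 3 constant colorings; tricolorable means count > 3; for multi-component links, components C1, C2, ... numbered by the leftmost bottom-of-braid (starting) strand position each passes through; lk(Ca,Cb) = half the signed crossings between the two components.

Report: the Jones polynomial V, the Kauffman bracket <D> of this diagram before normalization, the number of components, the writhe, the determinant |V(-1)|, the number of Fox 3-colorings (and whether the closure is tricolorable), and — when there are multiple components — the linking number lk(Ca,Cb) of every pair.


V = -q^-4 + q^-3 + q^-1
<D> = A^-2 + A^6 - A^10 (w = -2)
1 component over 12 crossings, w = -2
9 Fox colorings among 3^12, |V(-1)| = 3: tricolorable
why: det 3 = |V(-1)|; divisible by 3, so tricolorable


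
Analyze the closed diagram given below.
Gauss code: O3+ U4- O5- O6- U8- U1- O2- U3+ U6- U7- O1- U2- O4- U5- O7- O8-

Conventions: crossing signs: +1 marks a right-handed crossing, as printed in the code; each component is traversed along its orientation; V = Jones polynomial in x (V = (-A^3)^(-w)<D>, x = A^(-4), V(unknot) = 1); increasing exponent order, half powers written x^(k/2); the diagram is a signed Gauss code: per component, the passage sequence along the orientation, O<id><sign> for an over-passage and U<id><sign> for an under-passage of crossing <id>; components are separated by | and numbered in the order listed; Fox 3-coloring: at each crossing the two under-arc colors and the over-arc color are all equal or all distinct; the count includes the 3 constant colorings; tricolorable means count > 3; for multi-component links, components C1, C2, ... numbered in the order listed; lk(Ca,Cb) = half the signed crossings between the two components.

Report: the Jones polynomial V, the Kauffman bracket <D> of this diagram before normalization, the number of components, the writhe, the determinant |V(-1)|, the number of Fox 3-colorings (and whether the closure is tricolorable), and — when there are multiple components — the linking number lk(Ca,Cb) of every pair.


Jones polynomial: V(x) = x^-8 - 2x^-7 + x^-6 - 2x^-5 + 2x^-4 + x^-2
<D> = A^-10 + 2A^-2 - 2A^2 + A^6 - 2A^10 + A^14; writhe -6
components 1, writhe -6 (8 crossings)
3-colorings: 27 of 3^8, det 9 — tricolorable
note: det 9 = |V(-1)|; divisible by 3, so tricolorable


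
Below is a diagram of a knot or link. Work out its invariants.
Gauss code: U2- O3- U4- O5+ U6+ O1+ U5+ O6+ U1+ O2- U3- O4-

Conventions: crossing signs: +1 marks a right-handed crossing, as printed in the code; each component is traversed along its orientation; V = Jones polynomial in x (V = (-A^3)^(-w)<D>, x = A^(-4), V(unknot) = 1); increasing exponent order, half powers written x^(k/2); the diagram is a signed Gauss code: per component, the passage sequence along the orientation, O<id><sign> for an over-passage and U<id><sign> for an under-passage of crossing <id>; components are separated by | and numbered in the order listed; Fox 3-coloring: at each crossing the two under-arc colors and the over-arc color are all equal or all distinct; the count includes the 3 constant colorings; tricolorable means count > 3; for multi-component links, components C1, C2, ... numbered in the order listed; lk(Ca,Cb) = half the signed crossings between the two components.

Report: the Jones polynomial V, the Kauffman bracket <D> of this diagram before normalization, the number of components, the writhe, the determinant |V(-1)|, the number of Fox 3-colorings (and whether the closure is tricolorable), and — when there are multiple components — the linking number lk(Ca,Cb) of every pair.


Jones polynomial: V(x) = -x^-3 + x^-2 - x^-1 + 3 - x + x^2 - x^3
<D> = -A^-12 + A^-8 - A^-4 + 3 - A^4 + A^8 - A^12; writhe 0
components 1, writhe 0 (6 crossings)
3-colorings: 27 of 3^6, det 9 — tricolorable
note: palindromic: swapping x for 1/x fixes V


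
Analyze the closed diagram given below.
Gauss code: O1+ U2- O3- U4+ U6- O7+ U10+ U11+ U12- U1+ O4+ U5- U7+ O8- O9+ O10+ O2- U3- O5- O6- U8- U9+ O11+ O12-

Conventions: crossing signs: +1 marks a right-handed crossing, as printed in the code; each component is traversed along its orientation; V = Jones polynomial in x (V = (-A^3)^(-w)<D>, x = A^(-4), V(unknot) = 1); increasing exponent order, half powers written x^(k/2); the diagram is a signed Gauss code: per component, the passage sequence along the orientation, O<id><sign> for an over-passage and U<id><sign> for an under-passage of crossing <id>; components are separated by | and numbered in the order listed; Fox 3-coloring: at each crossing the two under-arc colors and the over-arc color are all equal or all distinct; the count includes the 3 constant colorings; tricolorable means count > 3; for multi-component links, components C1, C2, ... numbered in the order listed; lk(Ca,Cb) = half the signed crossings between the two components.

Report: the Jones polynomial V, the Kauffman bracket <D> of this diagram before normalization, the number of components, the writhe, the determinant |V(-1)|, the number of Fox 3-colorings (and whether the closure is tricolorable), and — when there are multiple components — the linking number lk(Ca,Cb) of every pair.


Jones polynomial: V(x) = -x^-3 + x^-2 - x^-1 + 3 - x + x^2 - x^3
<D> = -A^-12 + A^-8 - A^-4 + 3 - A^4 + A^8 - A^12; writhe 0
components 1, writhe 0 (12 crossings)
3-colorings: 27 of 3^12, det 9 — tricolorable
note: w = 0 (over 12 crossings) is diagram-only; (-A^3)^(0) removes it from V


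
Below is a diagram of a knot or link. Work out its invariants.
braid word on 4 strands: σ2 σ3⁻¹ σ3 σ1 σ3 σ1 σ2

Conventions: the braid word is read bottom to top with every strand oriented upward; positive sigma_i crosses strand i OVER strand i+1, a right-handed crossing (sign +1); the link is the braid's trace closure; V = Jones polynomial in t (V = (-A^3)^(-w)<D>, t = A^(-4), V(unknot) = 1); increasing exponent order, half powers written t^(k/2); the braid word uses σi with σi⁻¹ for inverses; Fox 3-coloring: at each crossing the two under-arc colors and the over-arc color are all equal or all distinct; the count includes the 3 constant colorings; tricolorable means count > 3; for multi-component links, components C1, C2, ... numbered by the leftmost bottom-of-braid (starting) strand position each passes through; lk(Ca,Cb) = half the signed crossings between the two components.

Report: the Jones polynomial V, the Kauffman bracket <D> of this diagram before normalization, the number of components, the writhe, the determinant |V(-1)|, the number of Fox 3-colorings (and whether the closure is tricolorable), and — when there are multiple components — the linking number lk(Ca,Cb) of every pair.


Jones polynomial: V(t) = t + 2t^3 + t^5
<D> = -A^-5 - 2A^3 - A^11; writhe +5
components 3, writhe +5 (7 crossings)
linking number lk(C1,C2) = 0
lk(C1,C3): +1
lk(C2,C3) = +1
3-colorings: 3 of 3^7, det 4 — not tricolorable
note: span 4 respects span(V) <= c + mu - 1 = 9 for this 3-component diagram


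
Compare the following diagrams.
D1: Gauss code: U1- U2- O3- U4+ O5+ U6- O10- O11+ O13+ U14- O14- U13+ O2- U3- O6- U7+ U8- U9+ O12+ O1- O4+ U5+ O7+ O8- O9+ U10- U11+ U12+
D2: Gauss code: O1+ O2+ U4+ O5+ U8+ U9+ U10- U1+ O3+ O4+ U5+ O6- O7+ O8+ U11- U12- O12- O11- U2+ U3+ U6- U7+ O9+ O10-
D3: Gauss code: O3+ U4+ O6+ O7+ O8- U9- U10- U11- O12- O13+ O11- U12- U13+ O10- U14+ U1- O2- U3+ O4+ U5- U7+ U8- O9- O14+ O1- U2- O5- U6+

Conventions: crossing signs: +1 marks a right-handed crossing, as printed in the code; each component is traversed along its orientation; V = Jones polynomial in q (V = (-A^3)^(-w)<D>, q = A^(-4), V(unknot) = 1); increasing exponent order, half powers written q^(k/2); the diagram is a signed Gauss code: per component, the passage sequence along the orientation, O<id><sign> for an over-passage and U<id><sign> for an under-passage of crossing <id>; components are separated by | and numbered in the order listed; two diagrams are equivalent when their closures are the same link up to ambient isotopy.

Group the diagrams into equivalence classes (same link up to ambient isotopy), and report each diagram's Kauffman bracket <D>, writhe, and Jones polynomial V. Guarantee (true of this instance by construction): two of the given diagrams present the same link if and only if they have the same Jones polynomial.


classes: {D1, D3} | {D2}
V(D1) = -q^-3 + 2q^-2 - 2q^-1 + 3 - 2q + 2q^2 - q^3  [14 crossings, <D> = -A^-12 + 2A^-8 - 2A^-4 + 3 - 2A^4 + 2A^8 - A^12, w = 0]
D2 (bracket -A^-16 + A^-12 - A^-8 + A^-4 + A^4; 12 crossings at w = +4): V = q^2 + q^4 - q^5 + q^6 - q^7
V(D3) = -q^-3 + 2q^-2 - 2q^-1 + 3 - 2q + 2q^2 - q^3  [14 crossings, <D> = -A^-18 + 2A^-14 - 2A^-10 + 3A^-6 - 2A^-2 + 2A^2 - A^6, w = -2]
note: V(q) takes 2 values over 3 diagrams, fixing the grouping


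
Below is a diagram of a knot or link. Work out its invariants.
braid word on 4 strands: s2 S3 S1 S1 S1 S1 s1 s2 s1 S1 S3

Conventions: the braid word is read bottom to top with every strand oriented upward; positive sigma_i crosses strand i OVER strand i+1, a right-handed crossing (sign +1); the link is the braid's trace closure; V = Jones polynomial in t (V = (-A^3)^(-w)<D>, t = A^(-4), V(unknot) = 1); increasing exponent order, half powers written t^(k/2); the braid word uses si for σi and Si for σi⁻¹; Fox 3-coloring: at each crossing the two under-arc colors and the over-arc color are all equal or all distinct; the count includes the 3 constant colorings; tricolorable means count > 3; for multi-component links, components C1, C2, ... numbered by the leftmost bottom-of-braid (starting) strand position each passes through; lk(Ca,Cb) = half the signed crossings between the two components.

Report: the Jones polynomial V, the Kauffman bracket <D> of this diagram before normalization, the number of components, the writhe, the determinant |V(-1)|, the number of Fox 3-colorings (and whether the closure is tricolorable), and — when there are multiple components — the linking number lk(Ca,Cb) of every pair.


Jones polynomial: V(t) = -t^-6 + 2t^-5 - 2t^-4 + 3t^-3 - 3t^-2 + 2t^-1 - 1 + t
<D> = -A^-13 + A^-9 - 2A^-5 + 3A^-1 - 3A^3 + 2A^7 - 2A^11 + A^15; writhe -3
components 1, writhe -3 (11 crossings)
3-colorings: 9 of 3^11, det 15 — tricolorable
note: V spans 7 powers of t: at least 7 crossings in any diagram


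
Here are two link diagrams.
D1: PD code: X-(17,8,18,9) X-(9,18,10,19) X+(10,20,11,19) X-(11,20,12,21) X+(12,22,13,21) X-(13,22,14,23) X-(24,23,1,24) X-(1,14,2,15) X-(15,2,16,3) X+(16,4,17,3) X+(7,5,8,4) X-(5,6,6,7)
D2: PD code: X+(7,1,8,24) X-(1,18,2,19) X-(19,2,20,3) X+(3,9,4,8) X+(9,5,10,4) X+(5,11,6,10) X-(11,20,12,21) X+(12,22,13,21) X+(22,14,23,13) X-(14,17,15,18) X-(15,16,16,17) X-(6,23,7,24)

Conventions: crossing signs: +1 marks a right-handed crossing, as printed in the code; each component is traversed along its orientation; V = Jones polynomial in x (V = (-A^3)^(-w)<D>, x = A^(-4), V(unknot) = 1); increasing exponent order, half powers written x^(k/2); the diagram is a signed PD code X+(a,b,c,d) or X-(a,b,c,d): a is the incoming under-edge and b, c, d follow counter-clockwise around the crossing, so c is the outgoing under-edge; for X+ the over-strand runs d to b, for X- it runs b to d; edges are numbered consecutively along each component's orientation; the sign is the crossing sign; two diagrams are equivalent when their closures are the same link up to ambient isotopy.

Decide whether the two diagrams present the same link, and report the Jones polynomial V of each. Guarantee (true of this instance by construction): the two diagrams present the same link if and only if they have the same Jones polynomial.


same link: no
V(D1) = -x^-4 + x^-3 + x^-1  [12 crossings, <D> = A^-8 + 1 - A^4, w = -4]
V(D2) = x + x^3 - x^4  [12 crossings, <D> = -A^-16 + A^-12 + A^-4, w = 0]
insight: 2 classes among 2 diagrams; unequal V(x) rules out equality


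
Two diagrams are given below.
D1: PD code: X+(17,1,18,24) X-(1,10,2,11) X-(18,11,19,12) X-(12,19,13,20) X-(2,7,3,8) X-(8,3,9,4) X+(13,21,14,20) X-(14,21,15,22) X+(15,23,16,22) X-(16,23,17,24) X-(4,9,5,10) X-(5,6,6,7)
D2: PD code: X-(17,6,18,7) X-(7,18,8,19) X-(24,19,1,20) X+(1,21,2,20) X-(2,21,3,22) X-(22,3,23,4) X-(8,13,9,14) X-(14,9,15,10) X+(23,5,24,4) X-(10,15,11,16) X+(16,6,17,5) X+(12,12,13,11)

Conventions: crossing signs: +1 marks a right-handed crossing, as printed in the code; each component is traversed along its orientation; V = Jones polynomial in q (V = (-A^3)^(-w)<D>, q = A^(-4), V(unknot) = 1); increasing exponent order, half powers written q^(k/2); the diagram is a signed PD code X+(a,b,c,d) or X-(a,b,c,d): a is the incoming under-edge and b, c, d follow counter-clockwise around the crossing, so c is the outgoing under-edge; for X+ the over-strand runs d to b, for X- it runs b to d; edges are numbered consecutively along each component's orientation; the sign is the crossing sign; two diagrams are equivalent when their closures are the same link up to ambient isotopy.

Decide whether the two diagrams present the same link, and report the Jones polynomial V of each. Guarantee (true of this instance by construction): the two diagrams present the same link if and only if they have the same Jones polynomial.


equivalent: yes
D1 (bracket A^-14 + A^-6 - A^-2; 12 crossings at w = -6): V = -q^-4 + q^-3 + q^-1
D2 (bracket A^-8 + 1 - A^4; 12 crossings at w = -4): V = -q^-4 + q^-3 + q^-1
key observation: one V(q) for all 2 diagrams — one class (guaranteed)
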